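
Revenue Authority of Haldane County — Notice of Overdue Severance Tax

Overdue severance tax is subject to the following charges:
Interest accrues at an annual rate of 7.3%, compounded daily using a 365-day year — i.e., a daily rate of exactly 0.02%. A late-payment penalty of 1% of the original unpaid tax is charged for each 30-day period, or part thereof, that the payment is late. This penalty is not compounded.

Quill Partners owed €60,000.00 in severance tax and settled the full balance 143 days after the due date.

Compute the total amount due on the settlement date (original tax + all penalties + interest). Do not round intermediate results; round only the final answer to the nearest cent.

€64,740.60

Penalty periods: ⌈143/30⌉ = 5; penalty = 5 × 1% × €60,000.00 = €3,000.00
Interest: €60,000.00 × ((1 + 0.0002)^143 − 1) = €60,000.00 × 0.02900996… = €1,740.5979…
Total = €60,000.00 + €3,000.0000 + €1,740.5979… = €64,740.60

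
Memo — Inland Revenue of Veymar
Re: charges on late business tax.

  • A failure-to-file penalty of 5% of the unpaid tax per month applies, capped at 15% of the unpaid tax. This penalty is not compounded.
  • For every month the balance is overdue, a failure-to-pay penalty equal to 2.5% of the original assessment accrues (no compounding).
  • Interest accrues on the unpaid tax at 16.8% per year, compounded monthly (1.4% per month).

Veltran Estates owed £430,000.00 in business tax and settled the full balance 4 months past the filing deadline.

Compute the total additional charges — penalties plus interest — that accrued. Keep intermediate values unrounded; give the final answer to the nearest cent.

£132,090.42

Failure-to-file: 4 × 5% × £430,000.00 = £86,000.00, capped at 15% × £430,000.00 = £64,500.00
Failure-to-pay penalty: 4 × 2.5% × £430,000.00 = £43,000.00
Interest: £430,000.00 × ((1 + 0.014)^4 − 1) = £430,000.00 × 0.0571870… = £24,590.4162…
Penalties + interest = £107,500.0000 + £24,590.4162… = £132,090.42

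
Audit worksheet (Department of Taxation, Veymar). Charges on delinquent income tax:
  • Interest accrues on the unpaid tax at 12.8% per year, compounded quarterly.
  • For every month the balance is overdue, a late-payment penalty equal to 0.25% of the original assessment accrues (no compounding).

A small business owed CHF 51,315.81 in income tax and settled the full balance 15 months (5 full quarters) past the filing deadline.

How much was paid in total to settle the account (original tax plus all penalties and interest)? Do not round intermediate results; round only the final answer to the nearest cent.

CHF 61,993.24

Late-payment penalty = 0.25% × CHF 51,315.81 × 15 mo = CHF 1,924.34…
Interest (12.8%/yr ÷ 4 = 3.2%/quarter): CHF 51,315.81 × ((1 + 0.032)^5 − 1) = CHF 8,753.0894…
Total = CHF 51,315.81 + CHF 1,924.3429… + CHF 8,753.0894… = CHF 61,993.24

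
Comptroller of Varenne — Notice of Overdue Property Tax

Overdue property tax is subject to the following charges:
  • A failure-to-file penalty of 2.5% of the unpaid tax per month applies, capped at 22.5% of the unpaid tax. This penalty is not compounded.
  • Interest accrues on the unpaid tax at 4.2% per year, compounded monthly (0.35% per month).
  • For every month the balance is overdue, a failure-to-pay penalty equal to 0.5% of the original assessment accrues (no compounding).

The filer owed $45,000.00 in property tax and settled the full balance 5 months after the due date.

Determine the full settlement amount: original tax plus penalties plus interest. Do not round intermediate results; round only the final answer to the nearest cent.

$52,543.03

Failure-to-file: 5 × 2.5% × $45,000.00 = $5,625.00 (under the 22.5% cap)
Failure-to-pay penalty = 0.5% × $45,000.00 × 5 mo = $1,125.00
Interest: $45,000.00 × ((1 + 0.0035)^5 − 1) = $45,000.00 × 0.0176229… = $793.0318…
Total = $45,000.00 + $6,750.0000 + $793.0318… = $52,543.03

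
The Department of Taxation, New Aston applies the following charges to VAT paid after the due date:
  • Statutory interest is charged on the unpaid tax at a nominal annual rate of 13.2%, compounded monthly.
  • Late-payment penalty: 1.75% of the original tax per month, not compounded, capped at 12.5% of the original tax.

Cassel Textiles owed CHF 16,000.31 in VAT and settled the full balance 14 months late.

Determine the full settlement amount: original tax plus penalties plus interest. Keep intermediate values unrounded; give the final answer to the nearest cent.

CHF 20,648.57

Penalty (uncapped): 14 × 1.75% × CHF 16,000.31 = CHF 3,920.08…; cap = 12.5% × CHF 16,000.31 = CHF 2,000.04… → penalty = CHF 2,000.04…
Interest (13.2%/yr ÷ 12 = 1.1%/month): CHF 16,000.31 × ((1 + 0.011)^14 − 1) = CHF 2,648.2188…
Total = CHF 16,000.31 + CHF 2,000.0388… + CHF 2,648.2188… = CHF 20,648.57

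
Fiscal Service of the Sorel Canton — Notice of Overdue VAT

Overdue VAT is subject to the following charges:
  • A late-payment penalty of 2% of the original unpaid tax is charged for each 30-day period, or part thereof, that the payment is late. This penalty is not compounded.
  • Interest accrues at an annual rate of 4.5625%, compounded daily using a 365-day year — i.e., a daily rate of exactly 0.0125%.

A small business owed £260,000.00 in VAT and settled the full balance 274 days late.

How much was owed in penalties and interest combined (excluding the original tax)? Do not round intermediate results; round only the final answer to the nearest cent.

Penalty periods: ⌈274/30⌉ = 10; penalty = 10 × 2% × £260,000.00 = £52,000.00
Interest: £260,000.00 × ((1 + 0.000125)^274 − 1) = £260,000.00 × 0.03484107… = £9,058.6782…
Penalties + interest = £52,000.0000 + £9,058.6782… = £61,058.68

£61,058.68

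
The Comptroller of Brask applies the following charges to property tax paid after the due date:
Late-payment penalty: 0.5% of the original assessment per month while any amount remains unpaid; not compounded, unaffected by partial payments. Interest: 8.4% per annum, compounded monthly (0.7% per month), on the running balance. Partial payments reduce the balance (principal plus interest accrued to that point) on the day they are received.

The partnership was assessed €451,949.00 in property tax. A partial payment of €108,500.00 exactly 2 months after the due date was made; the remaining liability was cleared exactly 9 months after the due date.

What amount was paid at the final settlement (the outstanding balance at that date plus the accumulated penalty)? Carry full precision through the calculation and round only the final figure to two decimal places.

Balance at month 2: €451,949.0000 × (1 + 0.007)^2 = €458,298.4315…
After €108,500.00 payment: €458,298.4315… − €108,500.00 = €349,798.4315…
Balance at month 9: €349,798.4315… × (1 + 0.007)^7 = €367,302.7261…
Penalty: 9 × 0.5% × €451,949.00 = €20,337.71…
Final settlement = outstanding balance + penalty = €367,302.7261… + €20,337.71… = €387,640.43

€387,640.43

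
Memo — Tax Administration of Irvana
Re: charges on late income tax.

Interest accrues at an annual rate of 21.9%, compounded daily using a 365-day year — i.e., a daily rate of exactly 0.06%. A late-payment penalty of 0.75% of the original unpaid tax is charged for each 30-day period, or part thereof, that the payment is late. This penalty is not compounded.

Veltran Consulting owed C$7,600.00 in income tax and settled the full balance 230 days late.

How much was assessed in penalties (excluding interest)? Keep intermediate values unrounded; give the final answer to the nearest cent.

Penalty periods: ⌈230/30⌉ = 8; penalty = 8 × 0.75% × C$7,600.00 = C$456.00

C$456.00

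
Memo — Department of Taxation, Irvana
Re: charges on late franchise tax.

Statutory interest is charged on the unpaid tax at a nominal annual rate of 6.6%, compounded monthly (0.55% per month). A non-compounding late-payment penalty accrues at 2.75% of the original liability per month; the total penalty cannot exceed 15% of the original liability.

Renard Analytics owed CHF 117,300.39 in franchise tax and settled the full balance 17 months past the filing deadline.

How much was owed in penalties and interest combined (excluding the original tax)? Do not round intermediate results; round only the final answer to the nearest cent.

CHF 29,058.75

Penalty (uncapped): 17 × 2.75% × CHF 117,300.39 = CHF 54,837.93…; cap = 15% × CHF 117,300.39 = CHF 17,595.06… → penalty = CHF 17,595.06…
Interest: CHF 117,300.39 × ((1 + 0.0055)^17 − 1) = CHF 117,300.39 × 0.0977293… = CHF 11,463.6902…
Penalties + interest = CHF 17,595.0585 + CHF 11,463.6902… = CHF 29,058.75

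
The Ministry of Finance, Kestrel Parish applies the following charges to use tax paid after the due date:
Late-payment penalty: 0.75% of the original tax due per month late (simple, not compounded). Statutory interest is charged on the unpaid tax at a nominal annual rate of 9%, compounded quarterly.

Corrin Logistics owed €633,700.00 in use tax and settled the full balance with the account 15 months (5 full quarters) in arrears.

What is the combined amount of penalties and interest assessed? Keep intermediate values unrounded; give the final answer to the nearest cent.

€145,863.60

Late-payment penalty = 0.75% × €633,700.00 × 15 mo = €71,291.25
Interest (9%/yr ÷ 4 = 2.25%/quarter): €633,700.00 × ((1 + 0.0225)^5 − 1) = €74,572.3543…
Penalties + interest = €71,291.2500 + €74,572.3543… = €145,863.60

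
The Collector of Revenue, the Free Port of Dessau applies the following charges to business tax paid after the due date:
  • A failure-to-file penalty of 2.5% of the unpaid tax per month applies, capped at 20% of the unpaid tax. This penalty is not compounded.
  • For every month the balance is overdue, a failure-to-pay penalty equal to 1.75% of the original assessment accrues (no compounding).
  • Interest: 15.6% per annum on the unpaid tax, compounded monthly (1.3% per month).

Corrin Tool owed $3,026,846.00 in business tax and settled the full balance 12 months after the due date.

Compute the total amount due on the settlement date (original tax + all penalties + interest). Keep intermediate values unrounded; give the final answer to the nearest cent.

Failure-to-file: 12 × 2.5% × $3,026,846.00 = $908,053.80, capped at 20% × $3,026,846.00 = $605,369.20
Failure-to-pay penalty = 1.75% × $3,026,846.00 × 12 mo = $635,637.66
Interest: $3,026,846.00 × ((1 + 0.013)^12 − 1) = $3,026,846.00 × 0.1676518… = $507,456.1084…
Total = $3,026,846.00 + $1,241,006.8600 + $507,456.1084… = $4,775,308.97

$4,775,308.97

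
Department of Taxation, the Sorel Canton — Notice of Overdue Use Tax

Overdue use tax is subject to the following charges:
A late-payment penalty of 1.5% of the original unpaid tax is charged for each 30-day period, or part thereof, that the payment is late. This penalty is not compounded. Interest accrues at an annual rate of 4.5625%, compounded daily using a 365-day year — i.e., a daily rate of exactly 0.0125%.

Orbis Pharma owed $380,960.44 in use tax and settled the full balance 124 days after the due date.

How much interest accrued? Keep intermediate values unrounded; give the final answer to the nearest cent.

Interest: $380,960.44 × ((1 + 0.000125)^124 − 1) = $380,960.44 × 0.01561976… = $5,950.5123…

$5,950.51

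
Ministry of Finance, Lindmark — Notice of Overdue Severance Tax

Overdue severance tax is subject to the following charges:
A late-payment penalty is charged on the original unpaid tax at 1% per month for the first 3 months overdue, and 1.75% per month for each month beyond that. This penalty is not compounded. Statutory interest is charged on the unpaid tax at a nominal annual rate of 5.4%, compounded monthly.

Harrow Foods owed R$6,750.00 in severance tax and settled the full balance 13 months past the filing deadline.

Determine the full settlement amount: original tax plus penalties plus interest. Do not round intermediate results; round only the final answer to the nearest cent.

R$8,539.46

Penalty, months 1–3: 3 × 1% × R$6,750.00 = R$202.50
Penalty, months 4–13: 10 × 1.75% × R$6,750.00 = R$1,181.25
Interest (5.4%/yr ÷ 12 = 0.45%/month): R$6,750.00 × ((1 + 0.0045)^13 − 1) = R$405.7145…
Total = R$6,750.00 + R$1,383.7500 + R$405.7145… = R$8,539.46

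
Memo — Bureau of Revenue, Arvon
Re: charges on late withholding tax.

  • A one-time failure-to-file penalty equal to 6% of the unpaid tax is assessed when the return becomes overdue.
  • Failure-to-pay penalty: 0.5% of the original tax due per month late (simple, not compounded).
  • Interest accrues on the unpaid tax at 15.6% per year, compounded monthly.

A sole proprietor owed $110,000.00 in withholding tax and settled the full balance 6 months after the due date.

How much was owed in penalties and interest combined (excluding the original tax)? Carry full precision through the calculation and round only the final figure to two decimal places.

Failure-to-file penalty: 6% × $110,000.00 = $6,600.00
Failure-to-pay penalty = 0.5% × $110,000.00 × 6 mo = $3,300.00
Interest (15.6%/yr ÷ 12 = 1.3%/month): $110,000.00 × ((1 + 0.013)^6 − 1) = $8,863.7308…
Penalties + interest = $9,900.0000 + $8,863.7308… = $18,763.73

$18,763.73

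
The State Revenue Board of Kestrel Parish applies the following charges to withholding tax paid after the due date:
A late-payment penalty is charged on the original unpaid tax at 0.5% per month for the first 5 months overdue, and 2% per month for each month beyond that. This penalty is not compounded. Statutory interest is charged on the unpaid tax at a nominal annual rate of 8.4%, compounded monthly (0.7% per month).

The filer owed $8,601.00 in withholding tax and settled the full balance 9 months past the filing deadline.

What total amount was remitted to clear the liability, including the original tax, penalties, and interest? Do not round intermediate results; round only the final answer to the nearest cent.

Penalty, months 1–5: 5 × 0.5% × $8,601.00 = $215.03…
Penalty, months 6–9: 4 × 2% × $8,601.00 = $688.08
Interest: $8,601.00 × ((1 + 0.007)^9 − 1) = $8,601.00 × 0.0647931… = $557.2856…
Total = $8,601.00 + $903.1050 + $557.2856… = $10,061.39

$10,061.39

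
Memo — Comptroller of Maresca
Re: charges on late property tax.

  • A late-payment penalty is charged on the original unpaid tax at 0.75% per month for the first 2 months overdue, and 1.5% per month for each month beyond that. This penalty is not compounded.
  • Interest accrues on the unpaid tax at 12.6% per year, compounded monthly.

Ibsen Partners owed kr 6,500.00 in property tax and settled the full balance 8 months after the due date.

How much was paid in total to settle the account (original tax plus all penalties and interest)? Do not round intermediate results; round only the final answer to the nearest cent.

kr 7,748.99

Penalty, months 1–2: 2 × 0.75% × kr 6,500.00 = kr 97.50
Penalty, months 3–8: 6 × 1.5% × kr 6,500.00 = kr 585.00
Interest (12.6%/yr ÷ 12 = 1.05%/month): kr 6,500.00 × ((1 + 0.0105)^8 − 1) = kr 566.4925…
Total = kr 6,500.00 + kr 682.5000 + kr 566.4925… = kr 7,748.99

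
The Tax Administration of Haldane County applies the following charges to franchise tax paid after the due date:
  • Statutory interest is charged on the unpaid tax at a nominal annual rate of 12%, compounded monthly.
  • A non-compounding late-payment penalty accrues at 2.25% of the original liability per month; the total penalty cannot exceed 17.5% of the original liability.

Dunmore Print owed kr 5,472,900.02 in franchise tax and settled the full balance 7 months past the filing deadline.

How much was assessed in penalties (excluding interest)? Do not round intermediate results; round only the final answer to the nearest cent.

Penalty: 7 × 2.25% × kr 5,472,900.02 = kr 861,981.75… (below the 17.5% cap of kr 957,757.50…)

kr 861,981.75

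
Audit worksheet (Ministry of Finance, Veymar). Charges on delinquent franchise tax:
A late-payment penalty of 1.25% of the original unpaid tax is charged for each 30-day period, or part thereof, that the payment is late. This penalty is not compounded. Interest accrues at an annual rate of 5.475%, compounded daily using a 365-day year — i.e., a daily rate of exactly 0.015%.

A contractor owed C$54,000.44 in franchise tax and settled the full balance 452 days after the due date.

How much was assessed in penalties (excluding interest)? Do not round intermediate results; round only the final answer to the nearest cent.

C$10,800.09

Penalty periods: ⌈452/30⌉ = 16; penalty = 16 × 1.25% × C$54,000.44 = C$10,800.09…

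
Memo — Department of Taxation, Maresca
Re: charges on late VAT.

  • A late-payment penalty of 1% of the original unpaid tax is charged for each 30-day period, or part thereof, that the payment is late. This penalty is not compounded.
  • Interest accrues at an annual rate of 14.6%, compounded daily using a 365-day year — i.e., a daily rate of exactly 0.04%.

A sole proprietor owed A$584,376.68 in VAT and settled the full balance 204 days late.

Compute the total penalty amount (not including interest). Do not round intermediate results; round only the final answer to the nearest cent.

A$40,906.37

Penalty periods: ⌈204/30⌉ = 7; penalty = 7 × 1% × A$584,376.68 = A$40,906.37…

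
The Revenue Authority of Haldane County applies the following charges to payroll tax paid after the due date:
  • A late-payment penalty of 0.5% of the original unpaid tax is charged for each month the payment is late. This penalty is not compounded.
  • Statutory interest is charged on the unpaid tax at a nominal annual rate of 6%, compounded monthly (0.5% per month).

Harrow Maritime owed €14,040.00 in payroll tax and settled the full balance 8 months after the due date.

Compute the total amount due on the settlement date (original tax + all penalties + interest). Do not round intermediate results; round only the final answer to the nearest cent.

Late-payment penalty = 0.5% × €14,040.00 × 8 mo = €561.60
Interest: €14,040.00 × ((1 + 0.005)^8 − 1) = €14,040.00 × 0.0407070… = €571.5269…
Total = €14,040.00 + €561.6000 + €571.5269… = €15,173.13

€15,173.13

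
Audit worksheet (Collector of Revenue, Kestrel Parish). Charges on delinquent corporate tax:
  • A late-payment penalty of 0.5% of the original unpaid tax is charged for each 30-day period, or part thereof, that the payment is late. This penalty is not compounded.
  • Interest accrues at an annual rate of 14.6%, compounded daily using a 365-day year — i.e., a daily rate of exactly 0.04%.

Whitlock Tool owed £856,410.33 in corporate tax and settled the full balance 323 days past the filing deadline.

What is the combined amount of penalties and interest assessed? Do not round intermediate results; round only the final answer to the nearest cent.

£165,191.52

Penalty periods: ⌈323/30⌉ = 11; penalty = 11 × 0.5% × £856,410.33 = £47,102.57…
Interest: £856,410.33 × ((1 + 0.0004)^323 − 1) = £856,410.33 × 0.13788829… = £118,088.9554…
Penalties + interest = £47,102.5682… + £118,088.9554… = £165,191.52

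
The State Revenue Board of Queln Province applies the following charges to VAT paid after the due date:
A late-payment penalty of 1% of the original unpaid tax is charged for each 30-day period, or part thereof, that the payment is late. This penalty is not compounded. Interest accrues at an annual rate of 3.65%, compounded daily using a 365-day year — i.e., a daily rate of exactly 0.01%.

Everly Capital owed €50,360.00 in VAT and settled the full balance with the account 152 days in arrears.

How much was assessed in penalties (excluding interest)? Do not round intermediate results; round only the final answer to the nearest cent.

€3,021.60

Penalty periods: ⌈152/30⌉ = 6; penalty = 6 × 1% × €50,360.00 = €3,021.60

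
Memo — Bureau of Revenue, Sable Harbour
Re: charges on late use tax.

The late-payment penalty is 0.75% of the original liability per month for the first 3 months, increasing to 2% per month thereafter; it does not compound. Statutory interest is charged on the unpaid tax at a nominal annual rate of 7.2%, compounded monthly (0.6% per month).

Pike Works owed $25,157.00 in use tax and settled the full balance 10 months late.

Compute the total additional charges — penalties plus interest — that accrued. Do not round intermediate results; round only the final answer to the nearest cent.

Penalty, months 1–3: 3 × 0.75% × $25,157.00 = $566.03…
Penalty, months 4–10: 7 × 2% × $25,157.00 = $3,521.98
Interest: $25,157.00 × ((1 + 0.006)^10 − 1) = $25,157.00 × 0.0616462… = $1,550.8333…
Penalties + interest = $4,088.0125 + $1,550.8333… = $5,638.85

$5,638.85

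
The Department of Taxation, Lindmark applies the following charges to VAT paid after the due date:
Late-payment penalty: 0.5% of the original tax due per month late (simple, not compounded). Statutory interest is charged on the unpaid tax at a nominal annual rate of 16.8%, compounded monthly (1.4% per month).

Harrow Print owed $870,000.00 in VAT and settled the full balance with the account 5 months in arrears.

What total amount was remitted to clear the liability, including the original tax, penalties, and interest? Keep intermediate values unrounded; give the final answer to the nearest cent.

$954,379.24

Late-payment penalty = 0.5% × $870,000.00 × 5 mo = $21,750.00
Interest: $870,000.00 × ((1 + 0.014)^5 − 1) = $870,000.00 × 0.0719876… = $62,629.2404…
Total = $870,000.00 + $21,750.0000 + $62,629.2404… = $954,379.24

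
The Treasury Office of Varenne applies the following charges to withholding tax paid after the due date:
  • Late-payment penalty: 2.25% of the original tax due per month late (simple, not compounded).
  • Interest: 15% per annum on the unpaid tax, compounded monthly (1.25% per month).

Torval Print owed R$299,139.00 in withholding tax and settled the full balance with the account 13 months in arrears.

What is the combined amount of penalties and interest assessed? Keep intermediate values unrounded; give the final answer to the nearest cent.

R$139,926.44

Late-payment penalty: 13 × 2.25% × R$299,139.00 = R$87,498.16…
Interest: R$299,139.00 × ((1 + 0.0125)^13 − 1) = R$299,139.00 × 0.1752639… = R$52,428.2825…
Penalties + interest = R$87,498.1575 + R$52,428.2825… = R$139,926.44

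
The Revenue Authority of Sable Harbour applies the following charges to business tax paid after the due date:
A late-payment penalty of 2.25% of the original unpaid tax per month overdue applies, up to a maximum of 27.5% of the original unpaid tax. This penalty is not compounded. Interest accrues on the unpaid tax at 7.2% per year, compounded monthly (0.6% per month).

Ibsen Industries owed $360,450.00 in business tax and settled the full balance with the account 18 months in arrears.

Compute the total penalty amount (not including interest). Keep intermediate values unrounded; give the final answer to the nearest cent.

$99,123.75

Penalty (uncapped): 18 × 2.25% × $360,450.00 = $145,982.25; cap = 27.5% × $360,450.00 = $99,123.75 → penalty = $99,123.75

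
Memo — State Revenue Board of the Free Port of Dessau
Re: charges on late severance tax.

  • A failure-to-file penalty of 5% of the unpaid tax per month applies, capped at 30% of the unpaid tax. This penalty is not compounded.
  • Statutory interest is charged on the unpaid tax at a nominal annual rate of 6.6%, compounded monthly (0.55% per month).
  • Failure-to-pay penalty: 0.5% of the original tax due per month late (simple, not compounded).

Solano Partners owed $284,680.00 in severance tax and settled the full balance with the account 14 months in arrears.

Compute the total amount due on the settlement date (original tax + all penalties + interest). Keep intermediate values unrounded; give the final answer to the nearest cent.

Failure-to-file: 14 × 5% × $284,680.00 = $199,276.00, capped at 30% × $284,680.00 = $85,404.00
Failure-to-pay penalty: 14 × 0.5% × $284,680.00 = $19,927.60
Interest: $284,680.00 × ((1 + 0.0055)^14 − 1) = $284,680.00 × 0.0798142… = $22,721.5169…
Total = $284,680.00 + $105,331.6000 + $22,721.5169… = $412,733.12

$412,733.12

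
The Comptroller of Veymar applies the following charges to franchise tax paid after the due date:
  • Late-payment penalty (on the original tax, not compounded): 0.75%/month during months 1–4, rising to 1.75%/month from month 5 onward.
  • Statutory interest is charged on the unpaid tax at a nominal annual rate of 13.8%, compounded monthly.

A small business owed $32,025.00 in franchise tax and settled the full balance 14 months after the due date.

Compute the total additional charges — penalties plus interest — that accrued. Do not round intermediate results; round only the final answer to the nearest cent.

$12,124.87

Penalty, months 1–4: 4 × 0.75% × $32,025.00 = $960.75
Penalty, months 5–14: 10 × 1.75% × $32,025.00 = $5,604.38…
Interest (13.8%/yr ÷ 12 = 1.15%/month): $32,025.00 × ((1 + 0.0115)^14 − 1) = $5,559.7407…
Penalties + interest = $6,565.1250 + $5,559.7407… = $12,124.87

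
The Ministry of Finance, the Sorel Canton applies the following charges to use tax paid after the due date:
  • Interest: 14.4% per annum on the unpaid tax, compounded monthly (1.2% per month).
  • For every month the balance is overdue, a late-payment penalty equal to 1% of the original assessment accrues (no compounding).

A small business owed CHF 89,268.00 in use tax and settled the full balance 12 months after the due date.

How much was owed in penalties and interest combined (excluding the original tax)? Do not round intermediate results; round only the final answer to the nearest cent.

Late-payment penalty = 1% × CHF 89,268.00 × 12 mo = CHF 10,712.16
Interest: CHF 89,268.00 × ((1 + 0.012)^12 − 1) = CHF 89,268.00 × 0.1538946… = CHF 13,737.8653…
Penalties + interest = CHF 10,712.1600 + CHF 13,737.8653… = CHF 24,450.03

CHF 24,450.03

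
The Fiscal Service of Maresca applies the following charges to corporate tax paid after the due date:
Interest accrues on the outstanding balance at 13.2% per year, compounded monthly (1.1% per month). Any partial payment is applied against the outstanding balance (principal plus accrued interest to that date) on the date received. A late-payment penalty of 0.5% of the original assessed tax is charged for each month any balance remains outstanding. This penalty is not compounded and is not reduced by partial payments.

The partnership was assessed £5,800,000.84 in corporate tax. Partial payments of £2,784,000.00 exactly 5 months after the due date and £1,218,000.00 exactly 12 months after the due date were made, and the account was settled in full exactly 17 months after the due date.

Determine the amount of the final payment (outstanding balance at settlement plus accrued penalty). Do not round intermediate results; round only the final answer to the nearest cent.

£3,017,466.51

Balance at month 5: £5,800,000.8400 × (1 + 0.011)^5 = £6,126,096.5108…
After £2,784,000.00 payment: £6,126,096.5108… − £2,784,000.00 = £3,342,096.5108…
Balance at month 12: £3,342,096.5108… × (1 + 0.011)^7 = £3,608,087.6248…
After £1,218,000.00 payment: £3,608,087.6248… − £1,218,000.00 = £2,390,087.6248…
Balance at month 17: £2,390,087.6248… × (1 + 0.011)^5 = £2,524,466.4376…
Penalty: 17 × 0.5% × £5,800,000.84 = £493,000.07…
Final settlement = outstanding balance + penalty = £2,524,466.4376… + £493,000.07… = £3,017,466.51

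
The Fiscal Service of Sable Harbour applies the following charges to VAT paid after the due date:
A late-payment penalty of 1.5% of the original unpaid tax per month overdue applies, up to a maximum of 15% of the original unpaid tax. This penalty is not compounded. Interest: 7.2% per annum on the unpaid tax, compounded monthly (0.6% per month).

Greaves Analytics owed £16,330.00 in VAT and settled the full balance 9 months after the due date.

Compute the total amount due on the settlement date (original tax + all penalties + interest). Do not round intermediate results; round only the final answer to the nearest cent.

£19,437.83

Penalty: 9 × 1.5% × £16,330.00 = £2,204.55 (below the 15% cap of £2,449.50)
Interest: £16,330.00 × ((1 + 0.006)^9 − 1) = £16,330.00 × 0.0553143… = £903.2827…
Total = £16,330.00 + £2,204.5500 + £903.2827… = £19,437.83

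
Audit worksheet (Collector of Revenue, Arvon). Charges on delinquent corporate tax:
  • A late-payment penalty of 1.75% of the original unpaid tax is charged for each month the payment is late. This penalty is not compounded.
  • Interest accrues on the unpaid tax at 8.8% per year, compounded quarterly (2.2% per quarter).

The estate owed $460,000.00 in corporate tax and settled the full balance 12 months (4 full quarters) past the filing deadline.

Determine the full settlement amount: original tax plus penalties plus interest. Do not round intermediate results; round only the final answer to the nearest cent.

Late-payment penalty = 1.75% × $460,000.00 × 12 mo = $96,600.00
Interest: $460,000.00 × ((1 + 0.022)^4 − 1) = $460,000.00 × 0.0909468… = $41,835.5401…
Total = $460,000.00 + $96,600.0000 + $41,835.5401… = $598,435.54

$598,435.54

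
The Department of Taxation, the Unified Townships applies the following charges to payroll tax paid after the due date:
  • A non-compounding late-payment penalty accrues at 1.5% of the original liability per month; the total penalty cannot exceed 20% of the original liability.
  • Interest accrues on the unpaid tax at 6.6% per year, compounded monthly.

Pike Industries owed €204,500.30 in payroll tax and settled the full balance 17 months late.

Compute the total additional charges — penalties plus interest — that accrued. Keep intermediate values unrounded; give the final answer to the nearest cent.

€60,885.74

Penalty (uncapped): 17 × 1.5% × €204,500.30 = €52,147.58…; cap = 20% × €204,500.30 = €40,900.06 → penalty = €40,900.06
Interest (6.6%/yr ÷ 12 = 0.55%/month): €204,500.30 × ((1 + 0.0055)^17 − 1) = €19,985.6802…
Penalties + interest = €40,900.0600 + €19,985.6802… = €60,885.74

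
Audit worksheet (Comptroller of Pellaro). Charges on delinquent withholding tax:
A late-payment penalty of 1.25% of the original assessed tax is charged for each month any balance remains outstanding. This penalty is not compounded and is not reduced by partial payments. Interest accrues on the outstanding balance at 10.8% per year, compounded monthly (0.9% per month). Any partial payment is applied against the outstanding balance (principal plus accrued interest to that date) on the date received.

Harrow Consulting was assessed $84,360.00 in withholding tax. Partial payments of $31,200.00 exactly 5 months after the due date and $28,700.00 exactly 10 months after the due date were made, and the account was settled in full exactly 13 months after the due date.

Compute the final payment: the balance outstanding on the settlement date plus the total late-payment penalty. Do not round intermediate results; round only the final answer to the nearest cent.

Balance at month 5: $84,360.0000 × (1 + 0.009)^5 = $88,225.1494…
After $31,200.00 payment: $88,225.1494… − $31,200.00 = $57,025.1494…
Balance at month 10: $57,025.1494… × (1 + 0.009)^5 = $59,637.8890…
After $28,700.00 payment: $59,637.8890… − $28,700.00 = $30,937.8890…
Balance at month 13: $30,937.8890… × (1 + 0.009)^3 = $31,780.7525…
Penalty: 13 × 1.25% × $84,360.00 = $13,708.50
Final settlement = outstanding balance + penalty = $31,780.7525… + $13,708.50 = $45,489.25

$45,489.25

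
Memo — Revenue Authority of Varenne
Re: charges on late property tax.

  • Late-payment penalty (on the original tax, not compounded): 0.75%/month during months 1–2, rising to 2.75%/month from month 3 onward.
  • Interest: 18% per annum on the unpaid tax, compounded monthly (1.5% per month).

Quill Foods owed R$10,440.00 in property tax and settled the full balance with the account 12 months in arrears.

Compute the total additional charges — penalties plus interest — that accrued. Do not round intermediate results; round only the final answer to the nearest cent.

Penalty, months 1–2: 2 × 0.75% × R$10,440.00 = R$156.60
Penalty, months 3–12: 10 × 2.75% × R$10,440.00 = R$2,871.00
Interest: R$10,440.00 × ((1 + 0.015)^12 − 1) = R$10,440.00 × 0.1956182… = R$2,042.2537…
Penalties + interest = R$3,027.6000 + R$2,042.2537… = R$5,069.85

R$5,069.85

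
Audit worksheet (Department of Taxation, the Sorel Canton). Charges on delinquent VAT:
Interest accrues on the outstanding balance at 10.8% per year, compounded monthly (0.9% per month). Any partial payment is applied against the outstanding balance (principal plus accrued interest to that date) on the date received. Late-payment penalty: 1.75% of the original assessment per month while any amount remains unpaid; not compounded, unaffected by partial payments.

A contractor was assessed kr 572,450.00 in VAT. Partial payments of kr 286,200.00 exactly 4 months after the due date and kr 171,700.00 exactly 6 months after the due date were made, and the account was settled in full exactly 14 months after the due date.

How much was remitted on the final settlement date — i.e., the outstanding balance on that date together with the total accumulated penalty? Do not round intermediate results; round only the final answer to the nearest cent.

kr 291,718.67

Balance at month 4: kr 572,450.0000 × (1 + 0.009)^4 = kr 593,338.0837…
After kr 286,200.00 payment: kr 593,338.0837… − kr 286,200.00 = kr 307,138.0837…
Balance at month 6: kr 307,138.0837… × (1 + 0.009)^2 = kr 312,691.4474…
After kr 171,700.00 payment: kr 312,691.4474… − kr 171,700.00 = kr 140,991.4474…
Balance at month 14: kr 140,991.4474… × (1 + 0.009)^8 = kr 151,468.4213…
Penalty: 14 × 1.75% × kr 572,450.00 = kr 140,250.25
Final settlement = outstanding balance + penalty = kr 151,468.4213… + kr 140,250.25 = kr 291,718.67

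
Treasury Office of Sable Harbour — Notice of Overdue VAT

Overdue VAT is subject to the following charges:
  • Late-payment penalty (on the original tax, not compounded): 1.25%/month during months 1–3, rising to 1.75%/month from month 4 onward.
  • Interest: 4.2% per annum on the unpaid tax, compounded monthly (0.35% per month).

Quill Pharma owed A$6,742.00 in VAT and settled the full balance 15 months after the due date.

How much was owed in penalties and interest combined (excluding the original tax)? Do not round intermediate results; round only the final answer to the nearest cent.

Penalty, months 1–3: 3 × 1.25% × A$6,742.00 = A$252.83…
Penalty, months 4–15: 12 × 1.75% × A$6,742.00 = A$1,415.82
Interest: A$6,742.00 × ((1 + 0.0035)^15 − 1) = A$6,742.00 × 0.0538060… = A$362.7598…
Penalties + interest = A$1,668.6450 + A$362.7598… = A$2,031.40

A$2,031.40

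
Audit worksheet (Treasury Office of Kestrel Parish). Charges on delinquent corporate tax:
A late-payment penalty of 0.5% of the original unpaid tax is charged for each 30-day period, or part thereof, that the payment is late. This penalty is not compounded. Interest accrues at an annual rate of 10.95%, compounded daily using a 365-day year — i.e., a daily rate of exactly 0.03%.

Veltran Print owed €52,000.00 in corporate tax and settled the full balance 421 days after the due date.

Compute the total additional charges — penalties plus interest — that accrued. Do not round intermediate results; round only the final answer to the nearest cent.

Penalty periods: ⌈421/30⌉ = 15; penalty = 15 × 0.5% × €52,000.00 = €3,900.00
Interest: €52,000.00 × ((1 + 0.0003)^421 − 1) = €52,000.00 × 0.13460101… = €6,999.2527…
Penalties + interest = €3,900.0000 + €6,999.2527… = €10,899.25

€10,899.25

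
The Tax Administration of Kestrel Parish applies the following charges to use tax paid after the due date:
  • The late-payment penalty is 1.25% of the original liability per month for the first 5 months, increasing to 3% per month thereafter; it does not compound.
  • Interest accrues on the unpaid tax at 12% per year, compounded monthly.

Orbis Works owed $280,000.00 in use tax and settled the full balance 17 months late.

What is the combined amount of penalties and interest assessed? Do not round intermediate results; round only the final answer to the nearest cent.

Penalty, months 1–5: 5 × 1.25% × $280,000.00 = $17,500.00
Penalty, months 6–17: 12 × 3% × $280,000.00 = $100,800.00
Interest (12%/yr ÷ 12 = 1%/month): $280,000.00 × ((1 + 0.01)^17 − 1) = $51,605.2408…
Penalties + interest = $118,300.0000 + $51,605.2408… = $169,905.24

$169,905.24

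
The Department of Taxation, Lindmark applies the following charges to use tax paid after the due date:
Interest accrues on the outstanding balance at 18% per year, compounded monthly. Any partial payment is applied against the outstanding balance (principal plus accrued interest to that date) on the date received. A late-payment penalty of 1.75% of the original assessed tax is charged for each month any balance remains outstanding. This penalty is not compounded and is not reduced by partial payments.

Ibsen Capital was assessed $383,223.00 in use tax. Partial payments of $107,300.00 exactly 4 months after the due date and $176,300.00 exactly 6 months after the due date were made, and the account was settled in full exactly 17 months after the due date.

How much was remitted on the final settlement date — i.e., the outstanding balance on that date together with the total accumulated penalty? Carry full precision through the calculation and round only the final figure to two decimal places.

Monthly rate = 18% ÷ 12 = 1.5%
Balance at month 4: $383,223.0000 × (1 + 0.015)^4 = $406,738.9240…
After $107,300.00 payment: $406,738.9240… − $107,300.00 = $299,438.9240…
Balance at month 6: $299,438.9240… × (1 + 0.015)^2 = $308,489.4654…
After $176,300.00 payment: $308,489.4654… − $176,300.00 = $132,189.4654…
Balance at month 17: $132,189.4654… × (1 + 0.015)^11 = $155,712.4403…
Penalty: 17 × 1.75% × $383,223.00 = $114,008.84…
Final settlement = outstanding balance + penalty = $155,712.4403… + $114,008.84… = $269,721.28

$269,721.28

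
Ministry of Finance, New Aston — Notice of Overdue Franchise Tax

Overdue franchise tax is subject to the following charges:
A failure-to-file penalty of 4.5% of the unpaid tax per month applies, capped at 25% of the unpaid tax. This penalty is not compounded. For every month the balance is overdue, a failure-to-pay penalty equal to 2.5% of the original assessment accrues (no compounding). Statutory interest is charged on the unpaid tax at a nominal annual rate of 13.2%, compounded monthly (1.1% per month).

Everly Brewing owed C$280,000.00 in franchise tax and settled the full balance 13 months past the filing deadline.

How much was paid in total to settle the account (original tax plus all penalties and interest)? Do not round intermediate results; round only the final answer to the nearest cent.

C$483,792.22

Failure-to-file: 13 × 4.5% × C$280,000.00 = C$163,800.00, capped at 25% × C$280,000.00 = C$70,000.00
Failure-to-pay penalty: 13 × 2.5% × C$280,000.00 = C$91,000.00
Interest: C$280,000.00 × ((1 + 0.011)^13 − 1) = C$280,000.00 × 0.1528293… = C$42,792.2165…
Total = C$280,000.00 + C$161,000.0000 + C$42,792.2165… = C$483,792.22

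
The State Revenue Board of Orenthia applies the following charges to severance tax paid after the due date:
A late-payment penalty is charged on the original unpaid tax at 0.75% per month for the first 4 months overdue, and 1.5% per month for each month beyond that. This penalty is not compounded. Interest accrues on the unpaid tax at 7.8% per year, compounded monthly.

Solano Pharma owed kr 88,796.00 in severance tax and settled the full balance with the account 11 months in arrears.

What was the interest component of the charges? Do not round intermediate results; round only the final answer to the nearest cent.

kr 6,559.33

Interest (7.8%/yr ÷ 12 = 0.65%/month): kr 88,796.00 × ((1 + 0.0065)^11 − 1) = kr 6,559.3301…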